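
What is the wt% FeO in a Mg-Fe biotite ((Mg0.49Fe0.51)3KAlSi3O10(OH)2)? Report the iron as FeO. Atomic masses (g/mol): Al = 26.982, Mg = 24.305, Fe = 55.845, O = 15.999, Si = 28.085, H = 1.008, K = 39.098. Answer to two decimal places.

23.61 wt%

Formula mass = 465.510 g/mol.
1.53 Fe → 1.5300 mol FeO per formula unit; M(FeO) = 71.844, so FeO mass = 109.921 g.
109.921/465.510 × 100 = 23.61 wt%.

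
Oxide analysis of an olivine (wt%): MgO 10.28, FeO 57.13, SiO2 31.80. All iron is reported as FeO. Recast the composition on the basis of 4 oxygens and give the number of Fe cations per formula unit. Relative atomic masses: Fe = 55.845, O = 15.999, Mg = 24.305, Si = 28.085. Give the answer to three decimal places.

1.508 Fe apfu

10.28 wt% MgO ÷ 40.304 g/mol = 0.25506 mol, giving 0.25506 Mg and 0.25506 O.
57.13 wt% FeO ÷ 71.844 g/mol = 0.79520 mol, giving 0.79520 Fe and 0.79520 O.
31.80 wt% SiO2 ÷ 60.083 g/mol = 0.52927 mol, giving 0.52927 Si and 1.05854 O.
Oxygen sums to 2.10880; scaling by 4/2.10880 = 1.89681 puts the formula on 4 O.
Fe: 0.79520 × 1.89681 = 1.508 atoms per formula unit.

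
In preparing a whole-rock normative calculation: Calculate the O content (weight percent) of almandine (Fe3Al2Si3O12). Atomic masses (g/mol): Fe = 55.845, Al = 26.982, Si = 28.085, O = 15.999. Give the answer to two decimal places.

38.57 weight percent

M(Fe3Al2Si3O12) = 497.742 g/mol.
O contributes 12 × 15.999 = 191.988 g per mole.
191.988/497.742 = 0.3857 → 38.57%.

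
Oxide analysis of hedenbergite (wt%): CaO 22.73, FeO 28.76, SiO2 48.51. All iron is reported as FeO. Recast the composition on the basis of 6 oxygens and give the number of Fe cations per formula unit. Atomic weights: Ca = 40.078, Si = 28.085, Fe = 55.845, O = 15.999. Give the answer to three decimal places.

CaO (M=56.077): mol = 0.40534; Ca = 0.40534, O = 0.40534.
FeO (M=71.844): mol = 0.40031; Fe = 0.40031, O = 0.40031.
SiO2 (M=60.083): mol = 0.80738; Si = 0.80738, O = 1.61476.
ΣO = 2.42041; factor = 6/ΣO = 2.47892.
Fe apfu = 0.40031 × 2.47892 = 0.992.

0.992 Fe apfu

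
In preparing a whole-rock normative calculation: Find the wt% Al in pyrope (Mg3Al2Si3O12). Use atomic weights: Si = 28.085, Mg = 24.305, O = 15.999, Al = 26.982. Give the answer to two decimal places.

13.39 mass %

M(Mg3Al2Si3O12) = 403.122 g/mol.
Al contributes 2 × 26.982 = 53.964 g per mole.
53.964/403.122 = 0.1339 → 13.39%.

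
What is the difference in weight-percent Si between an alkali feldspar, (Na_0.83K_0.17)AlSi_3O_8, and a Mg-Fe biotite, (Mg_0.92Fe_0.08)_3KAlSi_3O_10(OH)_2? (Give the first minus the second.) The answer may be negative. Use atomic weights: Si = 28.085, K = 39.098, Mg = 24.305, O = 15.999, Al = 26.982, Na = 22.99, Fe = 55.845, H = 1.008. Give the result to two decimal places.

Si in (Na_0.83K_0.17)AlSi_3O_8: molar mass 264.957 g/mol; 3×28.085 = 84.255 g → 31.80 wt%.
Si in (Mg_0.92Fe_0.08)_3KAlSi_3O_10(OH)_2: molar mass 424.824 g/mol; 3×28.085 = 84.255 g → 19.83 wt%.
Difference = 31.80 − 19.83 = 11.97 percentage points.

11.97 percentage points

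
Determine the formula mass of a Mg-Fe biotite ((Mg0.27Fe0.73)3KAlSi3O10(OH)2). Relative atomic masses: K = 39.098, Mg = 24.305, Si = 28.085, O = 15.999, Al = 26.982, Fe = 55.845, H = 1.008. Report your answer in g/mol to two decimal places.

486.33 g/mol

M = 0.81(24.305) + 2.19(55.845) + 1(39.098) + 1(26.982) + 3(28.085) + 12(15.999) + 2(1.008)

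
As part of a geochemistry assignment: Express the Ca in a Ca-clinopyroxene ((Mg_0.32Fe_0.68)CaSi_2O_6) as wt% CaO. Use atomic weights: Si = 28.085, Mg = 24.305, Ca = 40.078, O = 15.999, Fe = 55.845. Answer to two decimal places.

Formula mass = 237.994 g/mol.
1 Ca → 1.0000 mol CaO per formula unit; M(CaO) = 56.077, so CaO mass = 56.077 g.
56.077/237.994 × 100 = 23.56 wt%.

23.56 wt%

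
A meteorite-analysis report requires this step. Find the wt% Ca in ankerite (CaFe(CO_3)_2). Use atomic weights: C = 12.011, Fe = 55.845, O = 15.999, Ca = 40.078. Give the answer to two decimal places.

18.56 wt%

Formula mass = 1×40.078 + 1×55.845 + 2×12.011 + 6×15.999 = 215.939 g/mol, of which 40.078 g is Ca.
So Ca makes up 40.078/215.939 = 0.1856 of the mass, i.e. 18.56%.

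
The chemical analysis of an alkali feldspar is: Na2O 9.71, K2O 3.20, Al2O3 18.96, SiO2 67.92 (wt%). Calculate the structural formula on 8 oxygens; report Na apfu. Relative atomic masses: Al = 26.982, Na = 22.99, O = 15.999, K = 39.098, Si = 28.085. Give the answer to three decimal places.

0.833 Na apfu

Na2O (M=61.979): mol = 0.15667; Na = 0.31334, O = 0.15667.
K2O (M=94.195): mol = 0.03397; K = 0.06794, O = 0.03397.
Al2O3 (M=101.961): mol = 0.18595; Al = 0.37190, O = 0.55785.
SiO2 (M=60.083): mol = 1.13044; Si = 1.13044, O = 2.26088.
ΣO = 3.00937; factor = 8/ΣO = 2.65836.
Na apfu = 0.31334 × 2.65836 = 0.833.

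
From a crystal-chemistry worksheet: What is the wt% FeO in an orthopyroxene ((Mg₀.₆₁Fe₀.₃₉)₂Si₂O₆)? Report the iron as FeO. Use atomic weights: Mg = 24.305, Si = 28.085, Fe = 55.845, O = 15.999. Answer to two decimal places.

M((Mg₀.₆₁Fe₀.₃₉)₂Si₂O₆) = 225.375 g/mol; M(FeO) = 71.844 g/mol.
Moles FeO per formula unit = 0.78 Fe ÷ 1 = 0.7800.
FeO fraction = (0.7800 × 71.844) / 225.375 = 56.038/225.375 = 0.2486.

24.86 wt%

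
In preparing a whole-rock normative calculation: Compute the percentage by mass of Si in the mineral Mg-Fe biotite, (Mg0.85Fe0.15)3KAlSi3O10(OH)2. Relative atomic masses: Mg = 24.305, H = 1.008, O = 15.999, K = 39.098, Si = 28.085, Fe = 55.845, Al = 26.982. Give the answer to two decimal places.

M((Mg0.85Fe0.15)3KAlSi3O10(OH)2) = 431.447 g/mol.
Si contributes 3 × 28.085 = 84.255 g per mole.
84.255/431.447 = 0.1953 → 19.53%.

19.53 wt%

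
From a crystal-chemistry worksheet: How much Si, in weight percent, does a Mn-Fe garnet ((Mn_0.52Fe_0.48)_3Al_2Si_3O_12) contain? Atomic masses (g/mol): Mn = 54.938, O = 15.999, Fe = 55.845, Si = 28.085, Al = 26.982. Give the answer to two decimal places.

M((Mn_0.52Fe_0.48)_3Al_2Si_3O_12) = 496.327 g/mol.
Si contributes 3 × 28.085 = 84.255 g per mole.
84.255/496.327 = 0.1698 → 16.98%.

16.98 weight percent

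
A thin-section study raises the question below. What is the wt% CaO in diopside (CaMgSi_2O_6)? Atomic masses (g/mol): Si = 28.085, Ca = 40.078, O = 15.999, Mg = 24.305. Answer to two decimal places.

25.90 wt%

Formula mass = 216.547 g/mol.
1 Ca → 1.0000 mol CaO per formula unit; M(CaO) = 56.077, so CaO mass = 56.077 g.
56.077/216.547 × 100 = 25.90 wt%.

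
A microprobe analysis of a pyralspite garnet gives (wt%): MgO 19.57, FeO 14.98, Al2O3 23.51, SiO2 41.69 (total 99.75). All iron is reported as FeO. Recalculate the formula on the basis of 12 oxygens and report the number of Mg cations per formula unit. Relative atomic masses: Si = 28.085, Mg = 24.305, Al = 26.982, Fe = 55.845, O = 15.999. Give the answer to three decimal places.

19.57 wt% MgO ÷ 40.304 g/mol = 0.48556 mol, giving 0.48556 Mg and 0.48556 O.
14.98 wt% FeO ÷ 71.844 g/mol = 0.20851 mol, giving 0.20851 Fe and 0.20851 O.
23.51 wt% Al2O3 ÷ 101.961 g/mol = 0.23058 mol, giving 0.46116 Al and 0.69174 O.
41.69 wt% SiO2 ÷ 60.083 g/mol = 0.69387 mol, giving 0.69387 Si and 1.38774 O.
Oxygen sums to 2.77355; scaling by 12/2.77355 = 4.32659 puts the formula on 12 O.
Mg: 0.48556 × 4.32659 = 2.101 atoms per formula unit.

2.101 Mg apfu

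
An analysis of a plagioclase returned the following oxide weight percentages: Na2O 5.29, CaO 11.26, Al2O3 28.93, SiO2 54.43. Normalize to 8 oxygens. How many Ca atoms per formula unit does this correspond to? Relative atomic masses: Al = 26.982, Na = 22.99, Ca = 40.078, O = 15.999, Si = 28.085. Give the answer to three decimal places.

Na2O: 5.29/61.979 = 0.08535 mol → 0.17070 mol Na, 0.08535 mol O.
CaO: 11.26/56.077 = 0.20080 mol → 0.20080 mol Ca, 0.20080 mol O.
Al2O3: 28.93/101.961 = 0.28374 mol → 0.56748 mol Al, 0.85122 mol O.
SiO2: 54.43/60.083 = 0.90591 mol → 0.90591 mol Si, 1.81182 mol O.
Total oxygen = 2.94919 mol. Normalization factor = 8/2.94919 = 2.71261.
Ca per 8 O = 0.20080 × 2.71261 = 0.545.

0.545 Ca apfu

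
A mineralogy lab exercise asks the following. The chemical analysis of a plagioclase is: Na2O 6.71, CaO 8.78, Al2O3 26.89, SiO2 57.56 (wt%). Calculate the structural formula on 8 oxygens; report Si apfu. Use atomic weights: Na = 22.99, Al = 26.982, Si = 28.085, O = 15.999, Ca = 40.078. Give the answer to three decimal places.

2.579 Si apfu

Na2O (M=61.979): mol = 0.10826; Na = 0.21652, O = 0.10826.
CaO (M=56.077): mol = 0.15657; Ca = 0.15657, O = 0.15657.
Al2O3 (M=101.961): mol = 0.26373; Al = 0.52746, O = 0.79119.
SiO2 (M=60.083): mol = 0.95801; Si = 0.95801, O = 1.91602.
ΣO = 2.97204; factor = 8/ΣO = 2.69175.
Si apfu = 0.95801 × 2.69175 = 2.579.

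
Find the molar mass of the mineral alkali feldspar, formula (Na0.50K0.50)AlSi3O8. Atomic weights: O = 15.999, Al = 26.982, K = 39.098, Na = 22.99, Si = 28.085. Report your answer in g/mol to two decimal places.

270.27 g/mol

The formula mass is the sum 0.50·22.99 + 0.50·39.098 + 1·26.982 + 3·28.085 + 8·15.999.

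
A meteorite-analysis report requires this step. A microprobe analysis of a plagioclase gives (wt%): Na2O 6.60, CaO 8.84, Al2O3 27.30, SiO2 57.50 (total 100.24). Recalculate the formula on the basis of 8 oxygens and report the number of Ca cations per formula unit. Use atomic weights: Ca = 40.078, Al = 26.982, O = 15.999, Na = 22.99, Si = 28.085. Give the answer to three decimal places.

0.423 Ca apfu

6.60 wt% Na2O ÷ 61.979 g/mol = 0.10649 mol, giving 0.21298 Na and 0.10649 O.
8.84 wt% CaO ÷ 56.077 g/mol = 0.15764 mol, giving 0.15764 Ca and 0.15764 O.
27.30 wt% Al2O3 ÷ 101.961 g/mol = 0.26775 mol, giving 0.53550 Al and 0.80325 O.
57.50 wt% SiO2 ÷ 60.083 g/mol = 0.95701 mol, giving 0.95701 Si and 1.91402 O.
Oxygen sums to 2.98140; scaling by 8/2.98140 = 2.68330 puts the formula on 8 O.
Ca: 0.15764 × 2.68330 = 0.423 atoms per formula unit.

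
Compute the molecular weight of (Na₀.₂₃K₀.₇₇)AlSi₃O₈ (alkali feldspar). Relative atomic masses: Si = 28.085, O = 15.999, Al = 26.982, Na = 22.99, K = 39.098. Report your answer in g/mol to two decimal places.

M = 0.23·22.99 + 0.77·39.098 + 1·26.982 + 3·28.085 + 8·15.999

274.62 g/mol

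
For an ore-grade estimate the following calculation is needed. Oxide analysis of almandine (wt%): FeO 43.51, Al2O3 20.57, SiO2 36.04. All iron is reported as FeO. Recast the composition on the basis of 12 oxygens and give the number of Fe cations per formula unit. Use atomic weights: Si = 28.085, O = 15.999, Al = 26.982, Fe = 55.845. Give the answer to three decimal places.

43.51 wt% FeO ÷ 71.844 g/mol = 0.60562 mol, giving 0.60562 Fe and 0.60562 O.
20.57 wt% Al2O3 ÷ 101.961 g/mol = 0.20174 mol, giving 0.40348 Al and 0.60522 O.
36.04 wt% SiO2 ÷ 60.083 g/mol = 0.59984 mol, giving 0.59984 Si and 1.19968 O.
Oxygen sums to 2.41052; scaling by 12/2.41052 = 4.97818 puts the formula on 12 O.
Fe: 0.60562 × 4.97818 = 3.015 atoms per formula unit.

3.015 Fe apfu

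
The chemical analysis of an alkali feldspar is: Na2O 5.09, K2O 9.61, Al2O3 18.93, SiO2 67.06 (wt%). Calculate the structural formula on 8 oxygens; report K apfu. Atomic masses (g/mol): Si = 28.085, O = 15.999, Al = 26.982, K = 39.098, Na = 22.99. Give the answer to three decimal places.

0.549 K apfu

Na2O (M=61.979): mol = 0.08212; Na = 0.16424, O = 0.08212.
K2O (M=94.195): mol = 0.10202; K = 0.20404, O = 0.10202.
Al2O3 (M=101.961): mol = 0.18566; Al = 0.37132, O = 0.55698.
SiO2 (M=60.083): mol = 1.11612; Si = 1.11612, O = 2.23224.
ΣO = 2.97336; factor = 8/ΣO = 2.69056.
K apfu = 0.20404 × 2.69056 = 0.549.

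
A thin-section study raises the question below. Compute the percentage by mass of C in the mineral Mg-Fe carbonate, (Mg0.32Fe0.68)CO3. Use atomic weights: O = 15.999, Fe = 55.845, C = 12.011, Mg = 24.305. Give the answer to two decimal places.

11.36 mass %

Formula mass = 0.32*24.305 + 0.68*55.845 + 1*12.011 + 3*15.999 = 105.760 g/mol, of which 12.011 g is C.
So C makes up 12.011/105.760 = 0.1136 of the mass, i.e. 11.36%.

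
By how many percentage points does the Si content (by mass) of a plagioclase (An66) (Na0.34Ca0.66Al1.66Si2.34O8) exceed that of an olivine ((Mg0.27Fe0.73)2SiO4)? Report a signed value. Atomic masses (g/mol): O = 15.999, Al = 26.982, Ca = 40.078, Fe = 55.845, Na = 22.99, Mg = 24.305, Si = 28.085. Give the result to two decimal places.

Si in Na0.34Ca0.66Al1.66Si2.34O8: molar mass 272.769 g/mol; 2.34×28.085 = 65.719 g → 24.09 wt%.
Si in (Mg0.27Fe0.73)2SiO4: molar mass 186.739 g/mol; 1×28.085 = 28.085 g → 15.04 wt%.
Difference = 24.09 − 15.04 = 9.05 percentage points.

9.05 percentage points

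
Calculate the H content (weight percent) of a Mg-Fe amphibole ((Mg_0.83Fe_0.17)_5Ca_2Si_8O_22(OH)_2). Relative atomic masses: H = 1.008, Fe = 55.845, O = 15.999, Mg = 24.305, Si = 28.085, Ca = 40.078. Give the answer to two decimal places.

Molar mass of (Mg_0.83Fe_0.17)_5Ca_2Si_8O_22(OH)_2: 4.15×24.305 + 0.85×55.845 + 2×40.078 + 8×28.085 + 24×15.999 + 2×1.008 = 839.162 g/mol.
Mass of H per formula unit: 2 × 1.008 = 2.016 g.
Weight fraction H = 2.016 / 839.162 = 0.0024.

0.24 weight percent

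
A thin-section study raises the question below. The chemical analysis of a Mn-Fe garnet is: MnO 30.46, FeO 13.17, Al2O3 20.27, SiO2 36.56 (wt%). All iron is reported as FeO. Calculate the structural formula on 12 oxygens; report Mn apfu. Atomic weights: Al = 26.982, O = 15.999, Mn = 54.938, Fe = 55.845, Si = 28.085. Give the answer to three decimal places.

2.124 Mn apfu

MnO (M=70.937): mol = 0.42940; Mn = 0.42940, O = 0.42940.
FeO (M=71.844): mol = 0.18331; Fe = 0.18331, O = 0.18331.
Al2O3 (M=101.961): mol = 0.19880; Al = 0.39760, O = 0.59640.
SiO2 (M=60.083): mol = 0.60849; Si = 0.60849, O = 1.21698.
ΣO = 2.42609; factor = 12/ΣO = 4.94623.
Mn apfu = 0.42940 × 4.94623 = 2.124.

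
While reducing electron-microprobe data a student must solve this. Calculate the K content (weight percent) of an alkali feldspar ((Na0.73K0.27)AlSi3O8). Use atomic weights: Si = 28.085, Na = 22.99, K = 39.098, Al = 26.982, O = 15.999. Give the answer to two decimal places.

3.96 weight percent

Formula mass = 0.73·22.99 + 0.27·39.098 + 1·26.982 + 3·28.085 + 8·15.999 = 266.568 g/mol, of which 10.556 g is K.
So K makes up 10.556/266.568 = 0.0396 of the mass, i.e. 3.96%.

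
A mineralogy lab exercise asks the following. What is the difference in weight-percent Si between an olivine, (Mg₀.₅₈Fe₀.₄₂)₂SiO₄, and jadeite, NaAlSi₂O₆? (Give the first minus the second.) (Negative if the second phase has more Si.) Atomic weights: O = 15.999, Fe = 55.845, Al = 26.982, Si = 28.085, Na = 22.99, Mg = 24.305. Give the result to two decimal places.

-10.99 percentage points

M((Mg₀.₅₈Fe₀.₄₂)₂SiO₄) = 167.185 g/mol, so wt% Si = 28.085/167.185 × 100 = 16.80%.
M(NaAlSi₂O₆) = 202.136 g/mol, so wt% Si = 56.170/202.136 × 100 = 27.79%.
16.80 − 27.79 = -10.99 pp.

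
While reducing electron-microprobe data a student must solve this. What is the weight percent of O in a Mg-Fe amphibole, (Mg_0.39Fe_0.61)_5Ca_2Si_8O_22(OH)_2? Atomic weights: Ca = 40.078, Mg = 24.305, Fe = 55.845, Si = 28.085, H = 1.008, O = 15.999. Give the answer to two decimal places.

Molar mass of (Mg_0.39Fe_0.61)_5Ca_2Si_8O_22(OH)_2: 1.95×24.305 + 3.05×55.845 + 2×40.078 + 8×28.085 + 24×15.999 + 2×1.008 = 908.550 g/mol.
Mass of O per formula unit: 24 × 15.999 = 383.976 g.
Weight fraction O = 383.976 / 908.550 = 0.4226.

42.26 mass %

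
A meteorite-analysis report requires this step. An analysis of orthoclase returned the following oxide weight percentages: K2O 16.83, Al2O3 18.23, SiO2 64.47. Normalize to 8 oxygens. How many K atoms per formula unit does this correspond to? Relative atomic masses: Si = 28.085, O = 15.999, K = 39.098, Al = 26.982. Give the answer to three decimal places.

16.83 wt% K2O ÷ 94.195 g/mol = 0.17867 mol, giving 0.35734 K and 0.17867 O.
18.23 wt% Al2O3 ÷ 101.961 g/mol = 0.17879 mol, giving 0.35758 Al and 0.53637 O.
64.47 wt% SiO2 ÷ 60.083 g/mol = 1.07302 mol, giving 1.07302 Si and 2.14604 O.
Oxygen sums to 2.86108; scaling by 8/2.86108 = 2.79615 puts the formula on 8 O.
K: 0.35734 × 2.79615 = 0.999 atoms per formula unit.

0.999 K apfu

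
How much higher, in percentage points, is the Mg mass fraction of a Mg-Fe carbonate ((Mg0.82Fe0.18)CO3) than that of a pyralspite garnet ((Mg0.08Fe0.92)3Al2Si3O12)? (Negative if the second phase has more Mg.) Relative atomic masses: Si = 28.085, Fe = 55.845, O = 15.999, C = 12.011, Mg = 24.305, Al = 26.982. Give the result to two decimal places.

M((Mg0.82Fe0.18)CO3) = 89.990 g/mol, so wt% Mg = 19.930/89.990 × 100 = 22.15%.
M((Mg0.08Fe0.92)3Al2Si3O12) = 490.172 g/mol, so wt% Mg = 5.833/490.172 × 100 = 1.19%.
22.15 − 1.19 = 20.96 pp.

20.96 percentage points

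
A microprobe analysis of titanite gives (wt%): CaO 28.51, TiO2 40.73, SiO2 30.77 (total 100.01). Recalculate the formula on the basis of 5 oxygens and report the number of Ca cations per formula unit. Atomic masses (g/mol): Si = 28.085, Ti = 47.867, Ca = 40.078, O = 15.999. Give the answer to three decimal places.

0.996 Ca apfu

28.51 wt% CaO ÷ 56.077 g/mol = 0.50841 mol, giving 0.50841 Ca and 0.50841 O.
40.73 wt% TiO2 ÷ 79.865 g/mol = 0.50999 mol, giving 0.50999 Ti and 1.01998 O.
30.77 wt% SiO2 ÷ 60.083 g/mol = 0.51212 mol, giving 0.51212 Si and 1.02424 O.
Oxygen sums to 2.55263; scaling by 5/2.55263 = 1.95876 puts the formula on 5 O.
Ca: 0.50841 × 1.95876 = 0.996 atoms per formula unit.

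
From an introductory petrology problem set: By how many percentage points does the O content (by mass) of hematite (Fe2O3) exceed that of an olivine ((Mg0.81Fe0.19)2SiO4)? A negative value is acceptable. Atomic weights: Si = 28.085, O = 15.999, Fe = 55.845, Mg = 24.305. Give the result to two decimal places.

-11.86 percentage points

First mineral: 47.997 g O in 159.687 g formula = 30.06 wt% O.
Second mineral: 63.996 g O in 152.676 g formula = 41.92 wt% O.
30.06% − 41.92% gives a difference of -11.86 percentage points.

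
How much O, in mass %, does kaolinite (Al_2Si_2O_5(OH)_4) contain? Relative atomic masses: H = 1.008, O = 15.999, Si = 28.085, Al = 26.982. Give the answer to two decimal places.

55.78 mass %

Molar mass of Al_2Si_2O_5(OH)_4: 2*26.982 + 2*28.085 + 9*15.999 + 4*1.008 = 258.157 g/mol.
Mass of O per formula unit: 9 × 15.999 = 143.991 g.
Weight fraction O = 143.991 / 258.157 = 0.5578.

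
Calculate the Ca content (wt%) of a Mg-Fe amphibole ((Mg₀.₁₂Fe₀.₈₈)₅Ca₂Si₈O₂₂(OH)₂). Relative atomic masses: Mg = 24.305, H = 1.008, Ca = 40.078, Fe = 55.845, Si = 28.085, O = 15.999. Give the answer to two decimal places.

Formula mass = 0.60×24.305 + 4.40×55.845 + 2×40.078 + 8×28.085 + 24×15.999 + 2×1.008 = 951.129 g/mol, of which 80.156 g is Ca.
So Ca makes up 80.156/951.129 = 0.0843 of the mass, i.e. 8.43%.

8.43 wt%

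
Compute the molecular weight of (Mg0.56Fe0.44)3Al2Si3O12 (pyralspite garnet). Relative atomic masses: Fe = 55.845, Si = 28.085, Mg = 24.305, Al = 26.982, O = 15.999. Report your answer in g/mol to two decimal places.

M = 1.68×24.305 + 1.32×55.845 + 2×26.982 + 3×28.085 + 12×15.999

444.75 g/mol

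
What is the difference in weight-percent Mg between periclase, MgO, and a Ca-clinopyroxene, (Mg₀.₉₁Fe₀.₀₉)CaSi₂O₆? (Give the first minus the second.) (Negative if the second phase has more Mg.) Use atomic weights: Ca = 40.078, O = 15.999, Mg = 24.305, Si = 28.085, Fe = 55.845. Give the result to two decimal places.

50.22 percentage points

M(MgO) = 40.304 g/mol, so wt% Mg = 24.305/40.304 × 100 = 60.30%.
M((Mg₀.₉₁Fe₀.₀₉)CaSi₂O₆) = 219.386 g/mol, so wt% Mg = 22.118/219.386 × 100 = 10.08%.
60.30 − 10.08 = 50.22 pp.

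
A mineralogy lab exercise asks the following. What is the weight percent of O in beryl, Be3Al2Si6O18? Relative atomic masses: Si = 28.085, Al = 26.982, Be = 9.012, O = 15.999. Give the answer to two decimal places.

Formula mass = 3×9.012 + 2×26.982 + 6×28.085 + 18×15.999 = 537.492 g/mol, of which 287.982 g is O.
So O makes up 287.982/537.492 = 0.5358 of the mass, i.e. 53.58%.

53.58 weight percent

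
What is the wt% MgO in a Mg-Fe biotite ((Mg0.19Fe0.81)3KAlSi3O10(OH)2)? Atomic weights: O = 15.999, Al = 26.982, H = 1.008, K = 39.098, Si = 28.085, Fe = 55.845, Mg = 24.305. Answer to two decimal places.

Molar mass of (Mg0.19Fe0.81)3KAlSi3O10(OH)2 = 0.57×24.305 + 2.43×55.845 + 1×39.098 + 1×26.982 + 3×28.085 + 12×15.999 + 2×1.008 = 493.896 g/mol.
Each formula unit contains 0.57 Mg, equivalent to 0.57/1 = 0.5700 mol MgO.
M(MgO) = 1×24.305 + 1×15.999 = 40.304 g/mol.
Mass of MgO per formula unit = 0.5700 × 40.304 = 22.973 g.
MgO wt% = 22.973 / 493.896 × 100 = 4.65%.

4.65 wt%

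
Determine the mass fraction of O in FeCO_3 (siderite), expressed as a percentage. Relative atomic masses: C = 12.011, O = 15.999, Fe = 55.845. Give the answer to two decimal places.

Formula mass = 1·55.845 + 1·12.011 + 3·15.999 = 115.853 g/mol, of which 47.997 g is O.
So O makes up 47.997/115.853 = 0.4143 of the mass, i.e. 41.43%.

41.43 weight percent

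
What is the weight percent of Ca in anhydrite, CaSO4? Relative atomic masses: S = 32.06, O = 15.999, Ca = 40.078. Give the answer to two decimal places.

M(CaSO4) = 136.134 g/mol.
Ca contributes 1 × 40.078 = 40.078 g per mole.
40.078/136.134 = 0.2944 → 29.44%.

29.44 wt%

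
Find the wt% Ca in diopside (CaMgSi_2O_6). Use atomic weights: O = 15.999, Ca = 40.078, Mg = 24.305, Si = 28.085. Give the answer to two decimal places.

18.51 weight percent

Formula mass = 1*40.078 + 1*24.305 + 2*28.085 + 6*15.999 = 216.547 g/mol, of which 40.078 g is Ca.
So Ca makes up 40.078/216.547 = 0.1851 of the mass, i.e. 18.51%.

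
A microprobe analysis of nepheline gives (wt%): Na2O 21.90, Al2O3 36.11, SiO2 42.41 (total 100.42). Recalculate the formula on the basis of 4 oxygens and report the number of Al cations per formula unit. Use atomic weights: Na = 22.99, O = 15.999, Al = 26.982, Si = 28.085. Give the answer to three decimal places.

21.90 wt% Na2O ÷ 61.979 g/mol = 0.35335 mol, giving 0.70670 Na and 0.35335 O.
36.11 wt% Al2O3 ÷ 101.961 g/mol = 0.35416 mol, giving 0.70832 Al and 1.06248 O.
42.41 wt% SiO2 ÷ 60.083 g/mol = 0.70586 mol, giving 0.70586 Si and 1.41172 O.
Oxygen sums to 2.82755; scaling by 4/2.82755 = 1.41465 puts the formula on 4 O.
Al: 0.70832 × 1.41465 = 1.002 atoms per formula unit.

1.002 Al apfu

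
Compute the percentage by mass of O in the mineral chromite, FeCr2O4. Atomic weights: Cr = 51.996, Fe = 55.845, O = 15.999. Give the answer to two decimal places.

Molar mass of FeCr2O4: 1*55.845 + 2*51.996 + 4*15.999 = 223.833 g/mol.
Mass of O per formula unit: 4 × 15.999 = 63.996 g.
Weight fraction O = 63.996 / 223.833 = 0.2859.

28.59 mass %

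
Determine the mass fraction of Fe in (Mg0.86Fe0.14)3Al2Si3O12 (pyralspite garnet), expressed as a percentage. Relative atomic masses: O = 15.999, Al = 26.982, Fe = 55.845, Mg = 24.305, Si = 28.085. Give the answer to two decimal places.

5.63 weight percent

Molar mass of (Mg0.86Fe0.14)3Al2Si3O12: 2.58·24.305 + 0.42·55.845 + 2·26.982 + 3·28.085 + 12·15.999 = 416.369 g/mol.
Mass of Fe per formula unit: 0.42 × 55.845 = 23.455 g.
Weight fraction Fe = 23.455 / 416.369 = 0.0563.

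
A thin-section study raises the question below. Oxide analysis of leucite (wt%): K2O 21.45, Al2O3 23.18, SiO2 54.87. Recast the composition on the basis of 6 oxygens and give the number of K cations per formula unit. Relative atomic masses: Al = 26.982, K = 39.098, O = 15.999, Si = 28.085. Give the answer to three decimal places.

21.45 wt% K2O ÷ 94.195 g/mol = 0.22772 mol, giving 0.45544 K and 0.22772 O.
23.18 wt% Al2O3 ÷ 101.961 g/mol = 0.22734 mol, giving 0.45468 Al and 0.68202 O.
54.87 wt% SiO2 ÷ 60.083 g/mol = 0.91324 mol, giving 0.91324 Si and 1.82648 O.
Oxygen sums to 2.73622; scaling by 6/2.73622 = 2.19281 puts the formula on 6 O.
K: 0.45544 × 2.19281 = 0.999 atoms per formula unit.

0.999 K apfu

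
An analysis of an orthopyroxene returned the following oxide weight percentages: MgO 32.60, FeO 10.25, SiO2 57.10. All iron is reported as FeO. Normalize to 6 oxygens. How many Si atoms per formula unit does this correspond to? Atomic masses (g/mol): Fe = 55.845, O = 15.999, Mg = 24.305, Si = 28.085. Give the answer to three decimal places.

MgO (M=40.304): mol = 0.80885; Mg = 0.80885, O = 0.80885.
FeO (M=71.844): mol = 0.14267; Fe = 0.14267, O = 0.14267.
SiO2 (M=60.083): mol = 0.95035; Si = 0.95035, O = 1.90070.
ΣO = 2.85222; factor = 6/ΣO = 2.10362.
Si apfu = 0.95035 × 2.10362 = 1.999.

1.999 Si apfu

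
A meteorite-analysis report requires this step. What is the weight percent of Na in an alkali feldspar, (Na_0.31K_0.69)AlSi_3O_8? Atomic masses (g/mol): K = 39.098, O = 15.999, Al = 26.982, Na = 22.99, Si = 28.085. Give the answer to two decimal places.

Formula mass = 0.31*22.99 + 0.69*39.098 + 1*26.982 + 3*28.085 + 8*15.999 = 273.334 g/mol, of which 7.127 g is Na.
So Na makes up 7.127/273.334 = 0.0261 of the mass, i.e. 2.61%.

2.61 weight percent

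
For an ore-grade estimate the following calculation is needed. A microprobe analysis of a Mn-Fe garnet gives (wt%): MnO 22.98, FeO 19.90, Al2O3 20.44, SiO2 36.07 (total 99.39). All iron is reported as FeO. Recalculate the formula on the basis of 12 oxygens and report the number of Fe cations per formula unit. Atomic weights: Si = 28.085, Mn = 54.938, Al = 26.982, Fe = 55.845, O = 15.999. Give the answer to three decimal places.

22.98 wt% MnO ÷ 70.937 g/mol = 0.32395 mol, giving 0.32395 Mn and 0.32395 O.
19.90 wt% FeO ÷ 71.844 g/mol = 0.27699 mol, giving 0.27699 Fe and 0.27699 O.
20.44 wt% Al2O3 ÷ 101.961 g/mol = 0.20047 mol, giving 0.40094 Al and 0.60141 O.
36.07 wt% SiO2 ÷ 60.083 g/mol = 0.60034 mol, giving 0.60034 Si and 1.20068 O.
Oxygen sums to 2.40303; scaling by 12/2.40303 = 4.99370 puts the formula on 12 O.
Fe: 0.27699 × 4.99370 = 1.383 atoms per formula unit.

1.383 Fe apfu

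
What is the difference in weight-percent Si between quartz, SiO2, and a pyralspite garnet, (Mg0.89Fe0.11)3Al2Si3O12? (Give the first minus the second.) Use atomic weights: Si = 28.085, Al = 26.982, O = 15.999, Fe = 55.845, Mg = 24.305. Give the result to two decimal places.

First mineral: 28.085 g Si in 60.083 g formula = 46.74 wt% Si.
Second mineral: 84.255 g Si in 413.530 g formula = 20.37 wt% Si.
46.74% − 20.37% gives a difference of 26.37 percentage points.

26.37 percentage points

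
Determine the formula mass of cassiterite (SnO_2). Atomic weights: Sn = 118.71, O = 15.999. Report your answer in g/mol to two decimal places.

150.71 g/mol

The formula mass is the sum 1(118.71) + 2(15.999).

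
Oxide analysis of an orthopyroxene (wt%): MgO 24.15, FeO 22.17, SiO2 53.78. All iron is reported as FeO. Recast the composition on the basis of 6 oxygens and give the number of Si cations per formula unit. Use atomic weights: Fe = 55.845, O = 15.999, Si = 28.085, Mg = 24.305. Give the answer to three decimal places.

MgO (M=40.304): mol = 0.59920; Mg = 0.59920, O = 0.59920.
FeO (M=71.844): mol = 0.30859; Fe = 0.30859, O = 0.30859.
SiO2 (M=60.083): mol = 0.89510; Si = 0.89510, O = 1.79020.
ΣO = 2.69799; factor = 6/ΣO = 2.22388.
Si apfu = 0.89510 × 2.22388 = 1.991.

1.991 Si apfu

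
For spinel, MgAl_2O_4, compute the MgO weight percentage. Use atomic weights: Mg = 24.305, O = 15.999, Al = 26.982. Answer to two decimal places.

M(MgAl_2O_4) = 142.265 g/mol; M(MgO) = 40.304 g/mol.
Moles MgO per formula unit = 1 Mg ÷ 1 = 1.0000.
MgO fraction = (1.0000 × 40.304) / 142.265 = 40.304/142.265 = 0.2833.

28.33 wt%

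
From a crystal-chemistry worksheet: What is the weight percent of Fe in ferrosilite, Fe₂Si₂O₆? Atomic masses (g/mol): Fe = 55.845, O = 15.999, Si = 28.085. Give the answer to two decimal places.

Formula mass = 2*55.845 + 2*28.085 + 6*15.999 = 263.854 g/mol, of which 111.690 g is Fe.
So Fe makes up 111.690/263.854 = 0.4233 of the mass, i.e. 42.33%.

42.33 weight percent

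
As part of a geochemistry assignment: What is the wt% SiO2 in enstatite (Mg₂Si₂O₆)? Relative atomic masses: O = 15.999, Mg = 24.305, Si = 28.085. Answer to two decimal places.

Molar mass of Mg₂Si₂O₆ = 2·24.305 + 2·28.085 + 6·15.999 = 200.774 g/mol.
Each formula unit contains 2 Si, equivalent to 2/1 = 2.0000 mol SiO2.
M(SiO2) = 1×28.085 + 2×15.999 = 60.083 g/mol.
Mass of SiO2 per formula unit = 2.0000 × 60.083 = 120.166 g.
SiO2 wt% = 120.166 / 200.774 × 100 = 59.85%.

59.85 wt%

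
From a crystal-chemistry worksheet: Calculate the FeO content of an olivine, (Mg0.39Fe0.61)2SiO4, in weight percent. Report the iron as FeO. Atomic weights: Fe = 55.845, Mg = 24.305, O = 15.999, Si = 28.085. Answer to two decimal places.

48.92 wt%

M((Mg0.39Fe0.61)2SiO4) = 179.170 g/mol; M(FeO) = 71.844 g/mol.
Moles FeO per formula unit = 1.22 Fe ÷ 1 = 1.2200.
FeO fraction = (1.2200 × 71.844) / 179.170 = 87.650/179.170 = 0.4892.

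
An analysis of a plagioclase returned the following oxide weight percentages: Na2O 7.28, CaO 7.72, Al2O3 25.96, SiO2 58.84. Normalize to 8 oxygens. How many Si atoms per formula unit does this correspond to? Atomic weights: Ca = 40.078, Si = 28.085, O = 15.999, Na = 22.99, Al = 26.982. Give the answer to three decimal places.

2.631 Si apfu

Na2O (M=61.979): mol = 0.11746; Na = 0.23492, O = 0.11746.
CaO (M=56.077): mol = 0.13767; Ca = 0.13767, O = 0.13767.
Al2O3 (M=101.961): mol = 0.25461; Al = 0.50922, O = 0.76383.
SiO2 (M=60.083): mol = 0.97931; Si = 0.97931, O = 1.95862.
ΣO = 2.97758; factor = 8/ΣO = 2.68675.
Si apfu = 0.97931 × 2.68675 = 2.631.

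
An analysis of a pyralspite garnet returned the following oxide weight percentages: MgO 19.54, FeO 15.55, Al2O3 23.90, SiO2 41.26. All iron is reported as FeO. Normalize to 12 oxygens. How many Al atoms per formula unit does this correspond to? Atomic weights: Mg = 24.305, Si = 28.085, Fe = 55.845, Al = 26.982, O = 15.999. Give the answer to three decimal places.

2.025 Al apfu

19.54 wt% MgO ÷ 40.304 g/mol = 0.48482 mol, giving 0.48482 Mg and 0.48482 O.
15.55 wt% FeO ÷ 71.844 g/mol = 0.21644 mol, giving 0.21644 Fe and 0.21644 O.
23.90 wt% Al2O3 ÷ 101.961 g/mol = 0.23440 mol, giving 0.46880 Al and 0.70320 O.
41.26 wt% SiO2 ÷ 60.083 g/mol = 0.68672 mol, giving 0.68672 Si and 1.37344 O.
Oxygen sums to 2.77790; scaling by 12/2.77790 = 4.31981 puts the formula on 12 O.
Al: 0.46880 × 4.31981 = 2.025 atoms per formula unit.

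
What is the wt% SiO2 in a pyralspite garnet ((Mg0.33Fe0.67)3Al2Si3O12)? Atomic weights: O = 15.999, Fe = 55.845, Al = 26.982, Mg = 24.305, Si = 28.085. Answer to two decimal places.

38.64 wt%

Formula mass = 466.517 g/mol.
3 Si → 3.0000 mol SiO2 per formula unit; M(SiO2) = 60.083, so SiO2 mass = 180.249 g.
180.249/466.517 × 100 = 38.64 wt%.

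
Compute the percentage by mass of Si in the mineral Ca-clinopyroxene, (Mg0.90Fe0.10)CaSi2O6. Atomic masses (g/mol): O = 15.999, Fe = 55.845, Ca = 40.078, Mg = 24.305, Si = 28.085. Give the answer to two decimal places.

25.57 wt%

Formula mass = 0.90×24.305 + 0.10×55.845 + 1×40.078 + 2×28.085 + 6×15.999 = 219.701 g/mol, of which 56.170 g is Si.
So Si makes up 56.170/219.701 = 0.2557 of the mass, i.e. 25.57%.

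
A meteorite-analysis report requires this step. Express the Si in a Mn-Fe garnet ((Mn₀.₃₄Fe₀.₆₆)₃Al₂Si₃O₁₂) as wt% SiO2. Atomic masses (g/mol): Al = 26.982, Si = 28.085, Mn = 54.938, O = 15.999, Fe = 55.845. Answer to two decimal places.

36.28 wt%

M((Mn₀.₃₄Fe₀.₆₆)₃Al₂Si₃O₁₂) = 496.817 g/mol; M(SiO2) = 60.083 g/mol.
Moles SiO2 per formula unit = 3 Si ÷ 1 = 3.0000.
SiO2 fraction = (3.0000 × 60.083) / 496.817 = 180.249/496.817 = 0.3628.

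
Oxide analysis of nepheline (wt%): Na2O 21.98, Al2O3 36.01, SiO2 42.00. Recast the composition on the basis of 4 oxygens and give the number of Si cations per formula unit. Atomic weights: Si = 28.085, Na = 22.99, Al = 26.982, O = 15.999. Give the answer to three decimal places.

0.994 Si apfu

21.98 wt% Na2O ÷ 61.979 g/mol = 0.35464 mol, giving 0.70928 Na and 0.35464 O.
36.01 wt% Al2O3 ÷ 101.961 g/mol = 0.35317 mol, giving 0.70634 Al and 1.05951 O.
42.00 wt% SiO2 ÷ 60.083 g/mol = 0.69903 mol, giving 0.69903 Si and 1.39806 O.
Oxygen sums to 2.81221; scaling by 4/2.81221 = 1.42237 puts the formula on 4 O.
Si: 0.69903 × 1.42237 = 0.994 atoms per formula unit.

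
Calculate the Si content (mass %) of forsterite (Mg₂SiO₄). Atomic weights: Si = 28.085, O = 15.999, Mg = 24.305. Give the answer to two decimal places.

19.96 mass %

Formula mass = 2*24.305 + 1*28.085 + 4*15.999 = 140.691 g/mol, of which 28.085 g is Si.
So Si makes up 28.085/140.691 = 0.1996 of the mass, i.e. 19.96%.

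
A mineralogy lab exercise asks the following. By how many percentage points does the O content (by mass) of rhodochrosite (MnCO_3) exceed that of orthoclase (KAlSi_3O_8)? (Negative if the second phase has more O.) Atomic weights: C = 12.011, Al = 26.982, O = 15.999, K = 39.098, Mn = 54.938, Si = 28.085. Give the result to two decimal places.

O in MnCO_3: molar mass 114.946 g/mol; 3×15.999 = 47.997 g → 41.76 wt%.
O in KAlSi_3O_8: molar mass 278.327 g/mol; 8×15.999 = 127.992 g → 45.99 wt%.
Difference = 41.76 − 45.99 = -4.23 percentage points.

-4.23 percentage points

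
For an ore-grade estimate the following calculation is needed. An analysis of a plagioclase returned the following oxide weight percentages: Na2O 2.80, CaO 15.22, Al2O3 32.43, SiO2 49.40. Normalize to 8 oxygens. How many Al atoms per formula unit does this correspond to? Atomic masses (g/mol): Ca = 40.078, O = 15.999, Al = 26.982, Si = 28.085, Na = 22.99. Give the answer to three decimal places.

Na2O (M=61.979): mol = 0.04518; Na = 0.09036, O = 0.04518.
CaO (M=56.077): mol = 0.27141; Ca = 0.27141, O = 0.27141.
Al2O3 (M=101.961): mol = 0.31806; Al = 0.63612, O = 0.95418.
SiO2 (M=60.083): mol = 0.82220; Si = 0.82220, O = 1.64440.
ΣO = 2.91517; factor = 8/ΣO = 2.74427.
Al apfu = 0.63612 × 2.74427 = 1.746.

1.746 Al apfu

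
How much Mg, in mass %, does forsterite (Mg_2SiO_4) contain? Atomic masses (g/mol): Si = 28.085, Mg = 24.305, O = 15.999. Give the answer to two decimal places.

Molar mass of Mg_2SiO_4: 2*24.305 + 1*28.085 + 4*15.999 = 140.691 g/mol.
Mass of Mg per formula unit: 2 × 24.305 = 48.610 g.
Weight fraction Mg = 48.610 / 140.691 = 0.3455.

34.55 mass %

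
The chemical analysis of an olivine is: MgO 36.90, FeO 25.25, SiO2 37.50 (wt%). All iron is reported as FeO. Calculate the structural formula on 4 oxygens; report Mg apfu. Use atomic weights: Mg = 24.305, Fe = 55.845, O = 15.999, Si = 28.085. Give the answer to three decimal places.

1.456 Mg apfu

MgO: 36.90/40.304 = 0.91554 mol → 0.91554 mol Mg, 0.91554 mol O.
FeO: 25.25/71.844 = 0.35146 mol → 0.35146 mol Fe, 0.35146 mol O.
SiO2: 37.50/60.083 = 0.62414 mol → 0.62414 mol Si, 1.24828 mol O.
Total oxygen = 2.51528 mol. Normalization factor = 4/2.51528 = 1.59028.
Mg per 4 O = 0.91554 × 1.59028 = 1.456.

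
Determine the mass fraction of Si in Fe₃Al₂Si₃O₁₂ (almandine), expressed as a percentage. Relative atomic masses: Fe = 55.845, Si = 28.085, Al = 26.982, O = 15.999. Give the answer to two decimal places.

M(Fe₃Al₂Si₃O₁₂) = 497.742 g/mol.
Si contributes 3 × 28.085 = 84.255 g per mole.
84.255/497.742 = 0.1693 → 16.93%.

16.93 wt%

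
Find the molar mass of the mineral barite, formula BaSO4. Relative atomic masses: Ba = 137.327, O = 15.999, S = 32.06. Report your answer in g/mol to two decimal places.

M = 1·137.327 + 1·32.06 + 4·15.999

233.38 g/mol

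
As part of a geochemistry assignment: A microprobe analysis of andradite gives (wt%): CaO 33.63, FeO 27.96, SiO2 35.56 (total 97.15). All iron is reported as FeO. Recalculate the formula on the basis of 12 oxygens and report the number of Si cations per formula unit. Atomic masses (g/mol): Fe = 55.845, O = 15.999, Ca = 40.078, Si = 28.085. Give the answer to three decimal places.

33.63 wt% CaO ÷ 56.077 g/mol = 0.59971 mol, giving 0.59971 Ca and 0.59971 O.
27.96 wt% FeO ÷ 71.844 g/mol = 0.38918 mol, giving 0.38918 Fe and 0.38918 O.
35.56 wt% SiO2 ÷ 60.083 g/mol = 0.59185 mol, giving 0.59185 Si and 1.18370 O.
Oxygen sums to 2.17259; scaling by 12/2.17259 = 5.52336 puts the formula on 12 O.
Si: 0.59185 × 5.52336 = 3.269 atoms per formula unit.

3.269 Si apfu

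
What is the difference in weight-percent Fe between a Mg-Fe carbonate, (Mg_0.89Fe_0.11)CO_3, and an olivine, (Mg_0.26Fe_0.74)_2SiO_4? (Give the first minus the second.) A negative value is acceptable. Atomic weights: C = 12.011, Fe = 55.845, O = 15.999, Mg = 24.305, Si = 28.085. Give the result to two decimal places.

-37.11 percentage points

M((Mg_0.89Fe_0.11)CO_3) = 87.782 g/mol, so wt% Fe = 6.143/87.782 × 100 = 7.00%.
M((Mg_0.26Fe_0.74)_2SiO_4) = 187.370 g/mol, so wt% Fe = 82.651/187.370 × 100 = 44.11%.
7.00 − 44.11 = -37.11 pp.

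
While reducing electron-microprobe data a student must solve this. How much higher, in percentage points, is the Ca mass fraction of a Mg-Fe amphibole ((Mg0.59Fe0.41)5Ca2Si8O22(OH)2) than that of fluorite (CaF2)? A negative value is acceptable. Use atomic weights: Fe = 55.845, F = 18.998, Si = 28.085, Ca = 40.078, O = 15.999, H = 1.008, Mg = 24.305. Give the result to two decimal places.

First mineral: 80.156 g Ca in 877.010 g formula = 9.14 wt% Ca.
Second mineral: 40.078 g Ca in 78.074 g formula = 51.33 wt% Ca.
9.14% − 51.33% gives a difference of -42.19 percentage points.

-42.19 percentage points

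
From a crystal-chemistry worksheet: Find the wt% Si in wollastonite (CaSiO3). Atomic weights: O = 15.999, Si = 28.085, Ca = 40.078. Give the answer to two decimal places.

24.18 mass %

Molar mass of CaSiO3: 1*40.078 + 1*28.085 + 3*15.999 = 116.160 g/mol.
Mass of Si per formula unit: 1 × 28.085 = 28.085 g.
Weight fraction Si = 28.085 / 116.160 = 0.2418.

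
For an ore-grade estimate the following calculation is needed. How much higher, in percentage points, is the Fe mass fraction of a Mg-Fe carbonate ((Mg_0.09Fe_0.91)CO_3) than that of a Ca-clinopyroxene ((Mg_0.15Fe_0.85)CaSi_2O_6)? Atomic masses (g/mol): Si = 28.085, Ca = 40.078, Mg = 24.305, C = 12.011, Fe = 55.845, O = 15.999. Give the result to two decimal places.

25.46 percentage points

M((Mg_0.09Fe_0.91)CO_3) = 113.014 g/mol, so wt% Fe = 50.819/113.014 × 100 = 44.97%.
M((Mg_0.15Fe_0.85)CaSi_2O_6) = 243.356 g/mol, so wt% Fe = 47.468/243.356 × 100 = 19.51%.
44.97 − 19.51 = 25.46 pp.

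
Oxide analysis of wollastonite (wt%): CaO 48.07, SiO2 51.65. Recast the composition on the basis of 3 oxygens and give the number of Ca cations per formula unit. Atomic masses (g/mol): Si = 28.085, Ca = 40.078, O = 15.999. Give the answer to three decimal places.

0.998 Ca apfu

CaO (M=56.077): mol = 0.85721; Ca = 0.85721, O = 0.85721.
SiO2 (M=60.083): mol = 0.85964; Si = 0.85964, O = 1.71928.
ΣO = 2.57649; factor = 3/ΣO = 1.16437.
Ca apfu = 0.85721 × 1.16437 = 0.998.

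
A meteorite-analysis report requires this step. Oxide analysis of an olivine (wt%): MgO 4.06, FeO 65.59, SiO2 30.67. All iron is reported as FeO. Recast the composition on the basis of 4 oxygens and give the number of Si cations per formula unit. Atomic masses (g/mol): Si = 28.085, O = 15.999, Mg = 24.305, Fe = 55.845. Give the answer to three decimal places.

4.06 wt% MgO ÷ 40.304 g/mol = 0.10073 mol, giving 0.10073 Mg and 0.10073 O.
65.59 wt% FeO ÷ 71.844 g/mol = 0.91295 mol, giving 0.91295 Fe and 0.91295 O.
30.67 wt% SiO2 ÷ 60.083 g/mol = 0.51046 mol, giving 0.51046 Si and 1.02092 O.
Oxygen sums to 2.03460; scaling by 4/2.03460 = 1.96599 puts the formula on 4 O.
Si: 0.51046 × 1.96599 = 1.004 atoms per formula unit.

1.004 Si apfu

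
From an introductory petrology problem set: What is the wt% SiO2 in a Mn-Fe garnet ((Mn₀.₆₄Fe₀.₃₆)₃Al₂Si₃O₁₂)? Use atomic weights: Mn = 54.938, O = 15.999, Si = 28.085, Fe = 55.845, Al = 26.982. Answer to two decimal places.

36.34 wt%

Formula mass = 496.001 g/mol.
3 Si → 3.0000 mol SiO2 per formula unit; M(SiO2) = 60.083, so SiO2 mass = 180.249 g.
180.249/496.001 × 100 = 36.34 wt%.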